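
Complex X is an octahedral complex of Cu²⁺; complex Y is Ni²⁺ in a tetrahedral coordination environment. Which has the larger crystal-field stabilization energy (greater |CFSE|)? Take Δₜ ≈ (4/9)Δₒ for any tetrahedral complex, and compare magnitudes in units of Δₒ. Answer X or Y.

X

X: Cu²⁺: group 11, so d-count = 11 − 2 = 9; For octahedral d⁹ the high- and low-spin configurations coincide; t₂g⁶ eg³, CFSE = -0.6Δₒ.
Y: Ni sits in group 10; removing 2 electrons leaves Ni²⁺ with 10 − 2 = 8 d electrons; With tetrahedral geometry the complex is necessarily high-spin; e⁴ t₂⁴, CFSE = -0.8Δₜ ≈ -0.36Δₒ.
So X has the larger |CFSE|.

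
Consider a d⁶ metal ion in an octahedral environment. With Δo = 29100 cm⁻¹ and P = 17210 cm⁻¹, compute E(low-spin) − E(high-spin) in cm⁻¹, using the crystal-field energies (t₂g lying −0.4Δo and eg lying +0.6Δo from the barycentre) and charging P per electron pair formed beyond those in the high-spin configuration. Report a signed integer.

-23780

High-spin: t₂g⁴ eg², CFSE = -0.4Δo = -11640 cm⁻¹.
Low-spin t₂g⁶ eg⁰ gives -2.4Δo = -69840 cm⁻¹, but forming 2 extra pairs costs 2P = 34420 cm⁻¹, so E(LS) = -69840 + 34420 = -35420 cm⁻¹.
Thus E(LS) − E(HS) = -23780 cm⁻¹.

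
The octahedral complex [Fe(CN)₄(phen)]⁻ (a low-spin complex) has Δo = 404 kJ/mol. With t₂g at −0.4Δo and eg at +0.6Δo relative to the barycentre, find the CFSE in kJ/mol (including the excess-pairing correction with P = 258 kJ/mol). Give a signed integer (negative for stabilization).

-292

Ligand charges: 4×(-1) from CN⁻ and 1×(+0) from phen sum to -4; with overall charge -1, Fe is +3.
Fe³⁺: group 8, so d-count = 8 − 3 = 5.
The d⁵ electrons fill as t₂g⁵ eg⁰.
Orbital CFSE = 5(-0.4) + 0(0.6) = -2.0Δo = -2.0 × 404 = -808 kJ/mol.
High-spin d⁵ would be t₂g³ eg² with 0 pairs; low-spin has 2, so 2 excess pairs cost +2P = +516 kJ/mol.
Combining: -808 + 516 = -292 kJ/mol.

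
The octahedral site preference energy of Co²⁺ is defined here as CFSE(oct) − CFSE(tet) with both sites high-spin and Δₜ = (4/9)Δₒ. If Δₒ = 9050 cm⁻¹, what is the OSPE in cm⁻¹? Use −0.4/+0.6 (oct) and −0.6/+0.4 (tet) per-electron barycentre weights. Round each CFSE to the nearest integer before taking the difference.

-2413

Co sits in group 9; removing 2 electrons leaves Co²⁺ with 9 − 2 = 7 d electrons.
Octahedral high-spin t₂g⁵ eg²: CFSE = -0.8 × 9050 = -7240 cm⁻¹.
Tetrahedral e⁴ t₂³ gives -1.2Δₜ = -1.2 × (4/9) × 9050 = -4827 cm⁻¹.
Subtracting, OSPE = -7240 − (-4827) = -2413 cm⁻¹.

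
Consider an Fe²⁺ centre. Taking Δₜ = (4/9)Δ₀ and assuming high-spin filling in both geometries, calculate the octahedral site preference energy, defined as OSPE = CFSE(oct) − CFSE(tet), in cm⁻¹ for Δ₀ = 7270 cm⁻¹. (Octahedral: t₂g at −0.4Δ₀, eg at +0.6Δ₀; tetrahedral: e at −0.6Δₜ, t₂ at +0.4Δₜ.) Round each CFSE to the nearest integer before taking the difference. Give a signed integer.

Group 8 minus oxidation state +2 gives a d⁶ configuration for Fe²⁺.
In an octahedral site d⁶ (HS) is t₂g⁴ eg², giving CFSE(oct) = -0.4Δ₀ = -2908 cm⁻¹.
Tetrahedral e³ t₂³ gives -0.6Δₜ = -0.6 × (4/9) × 7270 = -1939 cm⁻¹.
Subtracting, OSPE = -2908 − (-1939) = -969 cm⁻¹.

-969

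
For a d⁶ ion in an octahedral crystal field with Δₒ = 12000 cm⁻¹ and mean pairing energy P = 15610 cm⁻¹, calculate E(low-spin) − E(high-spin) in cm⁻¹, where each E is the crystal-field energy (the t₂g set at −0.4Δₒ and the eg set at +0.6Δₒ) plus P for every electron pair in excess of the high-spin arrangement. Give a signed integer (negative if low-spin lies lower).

7220

High-spin d⁶ fills as t₂g⁴ eg² with CFSE 4(−0.4) + 2(+0.6) = -0.4Δₒ = -4800 cm⁻¹.
Low-spin t₂g⁶ eg⁰ gives -2.4Δₒ = -28800 cm⁻¹, but forming 2 extra pairs costs 2P = 31220 cm⁻¹, so E(LS) = -28800 + 31220 = 2420 cm⁻¹.
E(LS) − E(HS) = 2420 − (-4800) = 7220 cm⁻¹.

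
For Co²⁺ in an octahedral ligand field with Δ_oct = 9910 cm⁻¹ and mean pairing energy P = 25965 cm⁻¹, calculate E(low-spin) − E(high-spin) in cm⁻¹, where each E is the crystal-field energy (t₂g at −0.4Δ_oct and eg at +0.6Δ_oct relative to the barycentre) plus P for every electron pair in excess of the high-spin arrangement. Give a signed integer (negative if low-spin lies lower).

Co sits in group 9; removing 2 electrons leaves Co²⁺ with 9 − 2 = 7 d electrons.
In the high-spin limit (t₂g⁵ eg²) the orbital term is -0.8Δ_oct = -7928 cm⁻¹, with no excess pairing.
Low-spin t₂g⁶ eg¹ gives -1.8Δ_oct = -17838 cm⁻¹, but forming 1 extra pair costs 1P = 25965 cm⁻¹, so E(LS) = -17838 + 25965 = 8127 cm⁻¹.
The difference is 8127 − (-7928) = 16055 cm⁻¹, so high-spin lies lower.

16055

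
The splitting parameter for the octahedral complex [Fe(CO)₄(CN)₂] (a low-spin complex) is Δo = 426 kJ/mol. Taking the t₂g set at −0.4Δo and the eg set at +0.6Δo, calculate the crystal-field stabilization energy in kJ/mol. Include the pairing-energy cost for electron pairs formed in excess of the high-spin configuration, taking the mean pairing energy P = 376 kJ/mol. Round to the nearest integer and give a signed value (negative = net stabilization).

Ligand charges: 4×(+0) from CO and 2×(-1) from CN⁻ sum to -2; with overall charge +0, Fe is +2.
Fe²⁺: group 8, so d-count = 8 − 2 = 6.
Electron filling gives t₂g⁶ eg⁰.
CFSE(orbital) = 6×(-0.4Δo) + 0×(0.6Δo) = -2.4Δo; with Δo = 426 kJ/mol that is -1022 kJ/mol.
High-spin d⁶ would be t₂g⁴ eg² with 1 pair; low-spin has 3, so 2 excess pairs cost +2P = +752 kJ/mol.
Net CFSE = -1022 + 752 = -270 kJ/mol.

-270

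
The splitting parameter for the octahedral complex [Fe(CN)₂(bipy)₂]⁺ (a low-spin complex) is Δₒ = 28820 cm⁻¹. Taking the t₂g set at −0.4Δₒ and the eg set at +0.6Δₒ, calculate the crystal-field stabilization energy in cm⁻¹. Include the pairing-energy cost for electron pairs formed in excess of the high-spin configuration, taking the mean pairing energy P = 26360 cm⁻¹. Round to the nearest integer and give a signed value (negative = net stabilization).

-4920

Ligand charges: 2×(-1) from CN⁻ and 2×(+0) from bipy sum to -2; with overall charge +1, Fe is +3.
Fe³⁺: group 8, so d-count = 8 − 3 = 5.
Electron filling gives t₂g⁵ eg⁰.
Orbital CFSE = 5(-0.4) + 0(0.6) = -2.0Δₒ = -2.0 × 28820 = -57640 cm⁻¹.
Relative to high-spin t₂g³ eg² (0 paired), the low-spin configuration has 2 additional pairs, contributing +2 × 26360 = +52720 cm⁻¹.
Combining: -57640 + 52720 = -4920 cm⁻¹.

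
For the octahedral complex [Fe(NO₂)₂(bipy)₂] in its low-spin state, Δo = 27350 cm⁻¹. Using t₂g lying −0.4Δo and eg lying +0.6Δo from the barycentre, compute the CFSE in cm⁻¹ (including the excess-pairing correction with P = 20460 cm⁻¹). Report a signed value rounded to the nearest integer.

-24720

Ligand charges: 2×(-1) from NO₂⁻ and 2×(+0) from bipy sum to -2; with overall charge +0, Fe is +2.
Fe is in group 8, so Fe²⁺ is d⁶ (8 − 2 = 6).
The d⁶ electrons fill as t₂g⁶ eg⁰.
Orbital CFSE = 6(-0.4) + 0(0.6) = -2.4Δo = -2.4 × 27350 = -65640 cm⁻¹.
Pairing penalty: 3 pairs vs 1 in the high-spin reference → 2 extra × P = 40920 cm⁻¹.
Net CFSE = -65640 + 40920 = -24720 cm⁻¹.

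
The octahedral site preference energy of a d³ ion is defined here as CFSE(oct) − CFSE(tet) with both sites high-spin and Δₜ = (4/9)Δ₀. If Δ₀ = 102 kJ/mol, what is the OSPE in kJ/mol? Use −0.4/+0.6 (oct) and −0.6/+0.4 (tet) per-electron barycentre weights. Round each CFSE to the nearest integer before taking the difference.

-86

Octahedral high-spin t₂g³ eg⁰: CFSE = -1.2 × 102 = -122 kJ/mol.
Tetrahedral: e² t₂¹, CFSE = 2(−0.6) + 1(+0.4) = -0.8Δₜ = -0.8 × (4/9) × 102 = -36 kJ/mol.
OSPE = -122 − (-36) = -86 kJ/mol.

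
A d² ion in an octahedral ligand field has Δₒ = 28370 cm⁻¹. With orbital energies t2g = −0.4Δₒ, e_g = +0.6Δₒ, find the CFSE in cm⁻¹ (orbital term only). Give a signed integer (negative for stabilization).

-22696

The d² electrons fill as t2g^2 e_g^0.
The orbital stabilization is -0.8Δₒ = -0.8 × 28370 = -22696 cm⁻¹.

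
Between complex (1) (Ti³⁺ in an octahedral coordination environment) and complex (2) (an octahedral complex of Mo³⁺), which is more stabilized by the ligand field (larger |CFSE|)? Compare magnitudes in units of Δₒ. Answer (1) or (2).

(1): Group 4 minus oxidation state +3 gives a d¹ configuration for Ti³⁺; t₂g¹ eg⁰, CFSE = -0.4Δₒ.
(2): Group 6 minus oxidation state +3 gives a d³ configuration for Mo³⁺; t₂g³ eg⁰, CFSE = -1.2Δₒ.
So (2) has the larger |CFSE|.

(2)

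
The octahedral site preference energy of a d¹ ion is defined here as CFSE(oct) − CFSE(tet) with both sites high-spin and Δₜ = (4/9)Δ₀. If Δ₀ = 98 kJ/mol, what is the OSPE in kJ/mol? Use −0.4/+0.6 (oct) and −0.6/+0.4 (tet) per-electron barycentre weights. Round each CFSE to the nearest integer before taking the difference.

In an octahedral site d¹ (HS) is t₂g¹ eg⁰, giving CFSE(oct) = -0.4Δ₀ = -39 kJ/mol.
Tetrahedral e¹ t₂⁰ gives -0.6Δₜ = -0.6 × (4/9) × 98 = -26 kJ/mol.
OSPE = -39 − (-26) = -13 kJ/mol.

-13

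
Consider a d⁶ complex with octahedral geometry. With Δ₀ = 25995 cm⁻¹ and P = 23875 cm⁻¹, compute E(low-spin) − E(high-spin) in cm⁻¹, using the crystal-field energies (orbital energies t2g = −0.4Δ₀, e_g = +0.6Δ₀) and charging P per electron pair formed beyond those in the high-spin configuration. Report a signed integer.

High-spin: t2g^4 e_g^2, CFSE = -0.4Δ₀ = -10398 cm⁻¹.
Low-spin t2g^6 e_g^0 gives -2.4Δ₀ = -62388 cm⁻¹, but forming 2 extra pairs costs 2P = 47750 cm⁻¹, so E(LS) = -62388 + 47750 = -14638 cm⁻¹.
The difference is -14638 − (-10398) = -4240 cm⁻¹, so low-spin lies lower.

-4240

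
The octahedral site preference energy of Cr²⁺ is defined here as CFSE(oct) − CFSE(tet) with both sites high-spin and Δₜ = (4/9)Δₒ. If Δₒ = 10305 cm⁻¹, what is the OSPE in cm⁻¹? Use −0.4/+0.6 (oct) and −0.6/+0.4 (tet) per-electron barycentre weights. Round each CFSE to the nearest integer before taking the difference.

-4351

Group 6 minus oxidation state +2 gives a d⁴ configuration for Cr²⁺.
Octahedral high-spin t₂g³ eg¹: CFSE = -0.6 × 10305 = -6183 cm⁻¹.
In a tetrahedral site the filling is e² t₂²: CFSE(tet) = -0.4Δₜ = -0.4 × (4/9)(10305) = -1832 cm⁻¹.
OSPE = CFSE(oct) − CFSE(tet) = -6183 − (-1832) = -4351 cm⁻¹.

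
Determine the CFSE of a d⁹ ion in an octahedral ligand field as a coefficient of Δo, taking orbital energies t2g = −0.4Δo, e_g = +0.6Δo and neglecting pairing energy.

-0.6 Δo

For octahedral d⁹ the high- and low-spin configurations coincide.
Configuration: t2g^6 e_g^3.
CFSE = 6(-0.4Δo) + 3(0.6Δo) = -2.4Δo + 1.8Δo = -0.6Δo.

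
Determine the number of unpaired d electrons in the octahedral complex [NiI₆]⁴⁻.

Each I⁻ contributes -1; 6 × (-1) = -6. With overall charge -4, Ni is in the +2 oxidation state.
Ni sits in group 10; removing 2 electrons leaves Ni²⁺ with 10 − 2 = 8 d electrons.
Configuration: t₂g⁶ eg², giving 2 unpaired electrons.

2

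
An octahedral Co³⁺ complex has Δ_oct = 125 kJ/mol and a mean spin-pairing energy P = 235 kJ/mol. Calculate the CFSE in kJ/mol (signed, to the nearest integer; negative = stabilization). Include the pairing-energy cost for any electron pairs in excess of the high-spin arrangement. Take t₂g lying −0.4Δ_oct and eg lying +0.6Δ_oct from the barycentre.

Co³⁺: group 9, so d-count = 9 − 3 = 6.
Since Δ_oct = 125 kJ/mol < P = 235 kJ/mol, the complex adopts the high-spin configuration.
That gives t₂g⁴ eg².
Orbital CFSE = -0.4Δ_oct = -0.4 × 125 = -50 kJ/mol.
High-spin has no excess pairs, so no pairing correction applies.

-50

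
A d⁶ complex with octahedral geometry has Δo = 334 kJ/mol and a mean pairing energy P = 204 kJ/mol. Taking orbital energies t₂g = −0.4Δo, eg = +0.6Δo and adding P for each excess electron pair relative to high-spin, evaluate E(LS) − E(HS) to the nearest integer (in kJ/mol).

In the high-spin limit (t₂g⁴ eg²) the orbital term is -0.4Δo = -134 kJ/mol, with no excess pairing.
For low-spin the configuration is t₂g⁶ eg⁰: orbital energy -2.4 × 334 = -802 kJ/mol, and 2 additional pairs relative to high-spin add 408 kJ/mol, giving -394 kJ/mol.
The difference is -394 − (-134) = -260 kJ/mol, so low-spin lies lower.

-260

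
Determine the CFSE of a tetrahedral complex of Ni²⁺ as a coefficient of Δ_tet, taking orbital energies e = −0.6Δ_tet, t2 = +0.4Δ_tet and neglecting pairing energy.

Group 10 minus oxidation state +2 gives a d⁸ configuration for Ni²⁺.
With tetrahedral geometry the complex is necessarily high-spin.
Configuration: e^4 t2^4.
CFSE = 4(-0.6Δ_tet) + 4(0.4Δ_tet) = -2.4Δ_tet + 1.6Δ_tet = -0.8Δ_tet.

-0.8 Δ_tet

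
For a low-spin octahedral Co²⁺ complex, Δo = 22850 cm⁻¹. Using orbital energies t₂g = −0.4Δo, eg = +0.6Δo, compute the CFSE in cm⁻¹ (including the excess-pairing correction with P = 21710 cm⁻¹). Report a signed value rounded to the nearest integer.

Co is in group 9, so Co²⁺ is d⁷ (9 − 2 = 7).
Configuration: t₂g⁶ eg¹.
CFSE(orbital) = 6×(-0.4Δo) + 1×(0.6Δo) = -1.8Δo; with Δo = 22850 cm⁻¹ that is -41130 cm⁻¹.
Pairing penalty: 3 pairs vs 2 in the high-spin reference → 1 extra × P = 21710 cm⁻¹.
Net CFSE = -41130 + 21710 = -19420 cm⁻¹.

-19420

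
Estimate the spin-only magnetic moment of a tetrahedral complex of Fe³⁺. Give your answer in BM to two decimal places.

5.92 BM

Fe is in group 8, so Fe³⁺ is d⁵ (8 − 3 = 5).
With tetrahedral geometry the complex is necessarily high-spin.
Configuration: e² t₂³ → 5 unpaired electrons.
μ(spin-only) = √[5(5+2)] = √35 ≈ 5.92 BM.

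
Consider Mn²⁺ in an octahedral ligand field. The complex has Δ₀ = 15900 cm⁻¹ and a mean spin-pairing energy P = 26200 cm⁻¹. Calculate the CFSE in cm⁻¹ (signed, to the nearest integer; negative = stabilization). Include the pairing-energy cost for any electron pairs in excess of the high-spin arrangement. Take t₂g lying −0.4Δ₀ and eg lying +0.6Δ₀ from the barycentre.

Group 7 minus oxidation state +2 gives a d⁵ configuration for Mn²⁺.
With Δ₀ < P the complex is high-spin.
Filling d⁵ accordingly: t₂g³ eg².
Orbital CFSE = 0.0Δ₀ = 0.0 × 15900 = 0 cm⁻¹.
High-spin has no excess pairs, so no pairing correction applies.

0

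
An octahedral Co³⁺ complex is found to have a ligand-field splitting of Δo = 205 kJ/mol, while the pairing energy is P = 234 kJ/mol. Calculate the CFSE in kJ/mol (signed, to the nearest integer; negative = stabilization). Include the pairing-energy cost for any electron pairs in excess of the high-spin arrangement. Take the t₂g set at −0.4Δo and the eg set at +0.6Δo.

-82

Co³⁺: group 9, so d-count = 9 − 3 = 6.
Δo < P, so pairing is avoided: the ground state is high-spin.
Filling d⁶ accordingly: t₂g⁴ eg².
Orbital CFSE = -0.4Δo = -0.4 × 205 = -82 kJ/mol.
High-spin has no excess pairs, so no pairing correction applies.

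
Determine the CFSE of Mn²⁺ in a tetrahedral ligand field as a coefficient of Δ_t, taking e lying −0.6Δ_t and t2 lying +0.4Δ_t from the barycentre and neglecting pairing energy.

Mn²⁺: group 7, so d-count = 7 − 2 = 5.
With tetrahedral geometry the complex is necessarily high-spin.
Configuration: e^2 t2^3.
CFSE = 2(-0.6Δ_t) + 3(0.4Δ_t) = -1.2Δ_t + 1.2Δ_t = 0.0Δ_t.

0.0 Δ_t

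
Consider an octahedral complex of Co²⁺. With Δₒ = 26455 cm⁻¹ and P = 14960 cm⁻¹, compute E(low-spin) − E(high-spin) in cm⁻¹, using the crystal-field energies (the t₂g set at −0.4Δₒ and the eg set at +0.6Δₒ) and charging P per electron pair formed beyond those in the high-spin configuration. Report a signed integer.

-11495

Group 9 minus oxidation state +2 gives a d⁷ configuration for Co²⁺.
High-spin d⁷ fills as t₂g⁵ eg² with CFSE 5(−0.4) + 2(+0.6) = -0.8Δₒ = -21164 cm⁻¹.
Low-spin: t₂g⁶ eg¹, orbital CFSE = -1.8Δₒ = -47619 cm⁻¹; plus 1 excess pair × P = +14960 cm⁻¹; total -32659 cm⁻¹.
The difference is -32659 − (-21164) = -11495 cm⁻¹, so low-spin lies lower.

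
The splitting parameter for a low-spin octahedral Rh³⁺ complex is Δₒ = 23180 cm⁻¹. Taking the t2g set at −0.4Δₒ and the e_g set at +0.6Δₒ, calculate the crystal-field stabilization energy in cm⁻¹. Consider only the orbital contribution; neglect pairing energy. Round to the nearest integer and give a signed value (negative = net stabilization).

-55632

Rh is in group 9, so Rh³⁺ is d⁶ (9 − 3 = 6).
The d⁶ electrons fill as t2g^6 e_g^0.
The orbital stabilization is -2.4Δₒ = -2.4 × 23180 = -55632 cm⁻¹.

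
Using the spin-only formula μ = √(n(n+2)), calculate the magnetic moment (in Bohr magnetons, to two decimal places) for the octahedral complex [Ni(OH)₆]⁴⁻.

2.83 Bohr magnetons

Each OH⁻ contributes -1; 6 × (-1) = -6. With overall charge -4, Ni is in the +2 oxidation state.
Ni is in group 10, so Ni²⁺ is d⁸ (10 − 2 = 8).
For octahedral d⁸ the high- and low-spin configurations coincide.
Configuration: t₂g⁶ eg² → 2 unpaired electrons.
μ(spin-only) = √[2(2+2)] = √8 ≈ 2.83 Bohr magnetons.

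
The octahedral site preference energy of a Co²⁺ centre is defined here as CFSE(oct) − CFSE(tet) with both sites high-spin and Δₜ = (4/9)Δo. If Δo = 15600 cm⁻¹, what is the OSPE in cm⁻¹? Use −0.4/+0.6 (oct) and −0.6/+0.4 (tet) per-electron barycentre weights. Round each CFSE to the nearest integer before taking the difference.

-4160

Group 9 minus oxidation state +2 gives a d⁷ configuration for Co²⁺.
Octahedral (high-spin): t2g^5 e_g^2, CFSE = 5(−0.4) + 2(+0.6) = -0.8Δo = -0.8 × 15600 = -12480 cm⁻¹.
Tetrahedral e^4 t2^3 gives -1.2Δₜ = -1.2 × (4/9) × 15600 = -8320 cm⁻¹.
OSPE = -12480 − (-8320) = -4160 cm⁻¹.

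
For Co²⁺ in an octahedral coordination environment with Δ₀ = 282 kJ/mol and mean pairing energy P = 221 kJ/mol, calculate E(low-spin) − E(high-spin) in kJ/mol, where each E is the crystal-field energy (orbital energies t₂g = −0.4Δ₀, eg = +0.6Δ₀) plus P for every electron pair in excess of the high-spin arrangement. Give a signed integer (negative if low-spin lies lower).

-61

Co sits in group 9; removing 2 electrons leaves Co²⁺ with 9 − 2 = 7 d electrons.
In the high-spin limit (t₂g⁵ eg²) the orbital term is -0.8Δ₀ = -226 kJ/mol, with no excess pairing.
Low-spin: t₂g⁶ eg¹, orbital CFSE = -1.8Δ₀ = -508 kJ/mol; plus 1 excess pair × P = +221 kJ/mol; total -287 kJ/mol.
E(LS) − E(HS) = -287 − (-226) = -61 kJ/mol.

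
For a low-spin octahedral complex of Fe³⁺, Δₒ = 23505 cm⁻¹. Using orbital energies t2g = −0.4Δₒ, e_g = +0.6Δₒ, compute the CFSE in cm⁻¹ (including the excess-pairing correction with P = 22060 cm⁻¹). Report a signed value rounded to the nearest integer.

Fe sits in group 8; removing 3 electrons leaves Fe³⁺ with 8 − 3 = 5 d electrons.
The d⁵ electrons fill as t2g^5 e_g^0.
Orbital CFSE = 5(-0.4) + 0(0.6) = -2.0Δₒ = -2.0 × 23505 = -47010 cm⁻¹.
Pairing penalty: 2 pairs vs 0 in the high-spin reference → 2 extra × P = 44120 cm⁻¹.
Net CFSE = -47010 + 44120 = -2890 cm⁻¹.

-2890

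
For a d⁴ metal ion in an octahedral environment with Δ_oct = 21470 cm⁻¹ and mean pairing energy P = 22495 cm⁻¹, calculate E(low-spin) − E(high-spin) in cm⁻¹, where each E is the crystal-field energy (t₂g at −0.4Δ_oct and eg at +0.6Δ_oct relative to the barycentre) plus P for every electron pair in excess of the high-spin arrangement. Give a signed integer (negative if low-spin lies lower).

1025

In the high-spin limit (t₂g³ eg¹) the orbital term is -0.6Δ_oct = -12882 cm⁻¹, with no excess pairing.
Low-spin t₂g⁴ eg⁰ gives -1.6Δ_oct = -34352 cm⁻¹, but forming 1 extra pair costs 1P = 22495 cm⁻¹, so E(LS) = -34352 + 22495 = -11857 cm⁻¹.
The difference is -11857 − (-12882) = 1025 cm⁻¹, so high-spin lies lower.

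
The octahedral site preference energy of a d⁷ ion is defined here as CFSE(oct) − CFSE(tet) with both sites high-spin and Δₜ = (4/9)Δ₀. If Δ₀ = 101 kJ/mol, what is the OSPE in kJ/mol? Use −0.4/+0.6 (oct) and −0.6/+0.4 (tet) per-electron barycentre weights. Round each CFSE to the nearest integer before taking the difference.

Octahedral (high-spin): t₂g⁵ eg², CFSE = 5(−0.4) + 2(+0.6) = -0.8Δ₀ = -0.8 × 101 = -81 kJ/mol.
In a tetrahedral site the filling is e⁴ t₂³: CFSE(tet) = -1.2Δₜ = -1.2 × (4/9)(101) = -54 kJ/mol.
OSPE = CFSE(oct) − CFSE(tet) = -81 − (-54) = -27 kJ/mol.

-27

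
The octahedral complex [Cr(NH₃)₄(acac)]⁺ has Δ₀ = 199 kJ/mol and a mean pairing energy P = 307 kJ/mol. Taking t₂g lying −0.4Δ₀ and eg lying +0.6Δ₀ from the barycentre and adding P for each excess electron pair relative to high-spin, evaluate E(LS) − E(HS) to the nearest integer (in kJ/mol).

108

Ligand charges: 4×(+0) from NH₃ and 1×(-1) from acac⁻ sum to -1; with overall charge +1, Cr is +2.
Cr sits in group 6; removing 2 electrons leaves Cr²⁺ with 6 − 2 = 4 d electrons.
High-spin: t₂g³ eg¹, CFSE = -0.6Δ₀ = -119 kJ/mol.
For low-spin the configuration is t₂g⁴ eg⁰: orbital energy -1.6 × 199 = -318 kJ/mol, and 1 additional pair relative to high-spin adds 307 kJ/mol, giving -11 kJ/mol.
The difference is -11 − (-119) = 108 kJ/mol, so high-spin lies lower.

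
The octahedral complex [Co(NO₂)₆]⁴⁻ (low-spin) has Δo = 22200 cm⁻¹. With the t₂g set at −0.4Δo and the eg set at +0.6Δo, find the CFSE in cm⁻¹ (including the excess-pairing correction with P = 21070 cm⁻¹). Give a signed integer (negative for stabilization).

-18890

Each NO₂⁻ contributes -1; 6 × (-1) = -6. With overall charge -4, Co is in the +2 oxidation state.
Co is in group 9, so Co²⁺ is d⁷ (9 − 2 = 7).
The d⁷ electrons fill as t₂g⁶ eg¹.
The orbital stabilization is -1.8Δo = -1.8 × 22200 = -39960 cm⁻¹.
High-spin d⁷ would be t₂g⁵ eg² with 2 pairs; low-spin has 3, so 1 excess pair costs +1P = +21070 cm⁻¹.
Net CFSE = -39960 + 21070 = -18890 cm⁻¹.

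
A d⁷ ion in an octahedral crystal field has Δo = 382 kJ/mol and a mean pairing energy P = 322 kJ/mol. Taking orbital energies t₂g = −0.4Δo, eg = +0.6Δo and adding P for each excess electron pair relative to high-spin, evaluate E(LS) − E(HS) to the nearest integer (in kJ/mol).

-60

High-spin: t₂g⁵ eg², CFSE = -0.8Δo = -306 kJ/mol.
For low-spin the configuration is t₂g⁶ eg¹: orbital energy -1.8 × 382 = -688 kJ/mol, and 1 additional pair relative to high-spin adds 322 kJ/mol, giving -366 kJ/mol.
Thus E(LS) − E(HS) = -60 kJ/mol.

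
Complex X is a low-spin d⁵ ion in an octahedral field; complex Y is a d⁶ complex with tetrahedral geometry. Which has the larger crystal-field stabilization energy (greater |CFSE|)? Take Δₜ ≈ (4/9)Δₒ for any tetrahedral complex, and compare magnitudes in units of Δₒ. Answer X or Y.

X: t₂g⁵ eg⁰, CFSE = -2.0Δₒ.
Y: With tetrahedral geometry the complex is necessarily high-spin; e^3 t2^3, CFSE = -0.6Δₜ ≈ -0.27Δₒ.
So X has the larger |CFSE|.

X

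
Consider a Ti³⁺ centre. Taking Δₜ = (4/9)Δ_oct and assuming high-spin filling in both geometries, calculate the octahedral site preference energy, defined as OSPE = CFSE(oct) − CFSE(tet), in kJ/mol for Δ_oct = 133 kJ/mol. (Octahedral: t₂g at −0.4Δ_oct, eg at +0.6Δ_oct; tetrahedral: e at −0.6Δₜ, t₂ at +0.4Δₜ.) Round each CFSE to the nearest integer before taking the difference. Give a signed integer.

-18

Group 4 minus oxidation state +3 gives a d¹ configuration for Ti³⁺.
Octahedral high-spin t₂g¹ eg⁰: CFSE = -0.4 × 133 = -53 kJ/mol.
Tetrahedral e¹ t₂⁰ gives -0.6Δₜ = -0.6 × (4/9) × 133 = -35 kJ/mol.
OSPE = -53 − (-35) = -18 kJ/mol.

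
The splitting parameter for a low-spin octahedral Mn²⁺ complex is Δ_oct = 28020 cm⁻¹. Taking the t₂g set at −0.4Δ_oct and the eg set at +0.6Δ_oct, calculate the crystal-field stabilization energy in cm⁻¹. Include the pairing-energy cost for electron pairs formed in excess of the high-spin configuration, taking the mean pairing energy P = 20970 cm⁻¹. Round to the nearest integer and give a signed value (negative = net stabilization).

-14100

Group 7 minus oxidation state +2 gives a d⁵ configuration for Mn²⁺.
The d⁵ electrons fill as t₂g⁵ eg⁰.
Orbital CFSE = 5(-0.4) + 0(0.6) = -2.0Δ_oct = -2.0 × 28020 = -56040 cm⁻¹.
Pairing penalty: 2 pairs vs 0 in the high-spin reference → 2 extra × P = 41940 cm⁻¹.
Overall CFSE = -56040 + 41940 = -14100 cm⁻¹.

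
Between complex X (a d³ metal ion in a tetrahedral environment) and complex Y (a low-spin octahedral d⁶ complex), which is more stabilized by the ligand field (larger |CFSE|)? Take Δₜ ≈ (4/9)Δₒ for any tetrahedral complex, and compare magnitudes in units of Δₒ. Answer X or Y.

Y

X: With tetrahedral geometry the complex is necessarily high-spin; e² t₂¹, CFSE = -0.8Δₜ ≈ -0.36Δₒ.
Y: t₂g⁶ eg⁰, CFSE = -2.4Δₒ.
So Y has the larger |CFSE|.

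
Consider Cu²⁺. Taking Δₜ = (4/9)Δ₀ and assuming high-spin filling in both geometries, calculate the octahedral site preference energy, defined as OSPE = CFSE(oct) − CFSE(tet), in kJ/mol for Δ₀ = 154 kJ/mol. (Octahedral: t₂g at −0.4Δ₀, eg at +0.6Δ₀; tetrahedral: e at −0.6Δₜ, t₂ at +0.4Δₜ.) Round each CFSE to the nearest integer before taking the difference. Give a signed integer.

Group 11 minus oxidation state +2 gives a d⁹ configuration for Cu²⁺.
Octahedral high-spin t2g^6 e_g^3: CFSE = -0.6 × 154 = -92 kJ/mol.
In a tetrahedral site the filling is e^4 t2^5: CFSE(tet) = -0.4Δₜ = -0.4 × (4/9)(154) = -27 kJ/mol.
Subtracting, OSPE = -92 − (-27) = -65 kJ/mol.

-65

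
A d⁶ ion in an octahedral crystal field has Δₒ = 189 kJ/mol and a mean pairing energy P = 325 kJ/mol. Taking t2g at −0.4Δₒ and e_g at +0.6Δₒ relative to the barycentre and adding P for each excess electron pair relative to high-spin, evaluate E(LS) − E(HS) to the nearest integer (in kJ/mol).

In the high-spin limit (t2g^4 e_g^2) the orbital term is -0.4Δₒ = -76 kJ/mol, with no excess pairing.
Low-spin: t2g^6 e_g^0, orbital CFSE = -2.4Δₒ = -454 kJ/mol; plus 2 excess pairs × P = +650 kJ/mol; total 196 kJ/mol.
E(LS) − E(HS) = 196 − (-76) = 272 kJ/mol.

272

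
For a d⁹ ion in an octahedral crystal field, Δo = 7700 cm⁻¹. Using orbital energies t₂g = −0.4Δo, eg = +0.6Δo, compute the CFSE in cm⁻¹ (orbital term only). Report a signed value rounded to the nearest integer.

Configuration: t₂g⁶ eg³.
The orbital stabilization is -0.6Δo = -0.6 × 7700 = -4620 cm⁻¹.

-4620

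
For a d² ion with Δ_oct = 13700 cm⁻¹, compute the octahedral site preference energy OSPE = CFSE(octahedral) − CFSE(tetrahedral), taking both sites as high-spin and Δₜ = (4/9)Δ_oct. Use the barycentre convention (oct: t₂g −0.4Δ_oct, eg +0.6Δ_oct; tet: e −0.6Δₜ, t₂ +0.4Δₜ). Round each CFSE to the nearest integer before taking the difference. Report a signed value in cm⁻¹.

In an octahedral site d² (HS) is t₂g² eg⁰, giving CFSE(oct) = -0.8Δ_oct = -10960 cm⁻¹.
In a tetrahedral site the filling is e² t₂⁰: CFSE(tet) = -1.2Δₜ = -1.2 × (4/9)(13700) = -7307 cm⁻¹.
Subtracting, OSPE = -10960 − (-7307) = -3653 cm⁻¹.

-3653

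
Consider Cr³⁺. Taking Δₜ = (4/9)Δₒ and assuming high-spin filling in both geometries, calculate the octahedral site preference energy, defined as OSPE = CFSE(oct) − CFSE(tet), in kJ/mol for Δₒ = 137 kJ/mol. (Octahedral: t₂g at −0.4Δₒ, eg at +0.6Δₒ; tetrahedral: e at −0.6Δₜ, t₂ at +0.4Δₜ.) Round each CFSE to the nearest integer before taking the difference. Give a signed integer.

-115

Cr is in group 6, so Cr³⁺ is d³ (6 − 3 = 3).
In an octahedral site d³ (HS) is t₂g³ eg⁰, giving CFSE(oct) = -1.2Δₒ = -164 kJ/mol.
Tetrahedral: e² t₂¹, CFSE = 2(−0.6) + 1(+0.4) = -0.8Δₜ = -0.8 × (4/9) × 137 = -49 kJ/mol.
OSPE = CFSE(oct) − CFSE(tet) = -164 − (-49) = -115 kJ/mol.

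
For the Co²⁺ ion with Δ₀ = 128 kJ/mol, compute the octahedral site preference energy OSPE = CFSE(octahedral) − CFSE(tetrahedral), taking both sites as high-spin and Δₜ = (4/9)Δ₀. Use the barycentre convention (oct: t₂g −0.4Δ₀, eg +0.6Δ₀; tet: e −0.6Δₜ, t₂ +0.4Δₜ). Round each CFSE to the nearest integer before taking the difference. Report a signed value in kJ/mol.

Co²⁺: group 9, so d-count = 9 − 2 = 7.
Octahedral high-spin t₂g⁵ eg²: CFSE = -0.8 × 128 = -102 kJ/mol.
Tetrahedral e⁴ t₂³ gives -1.2Δₜ = -1.2 × (4/9) × 128 = -68 kJ/mol.
OSPE = -102 − (-68) = -34 kJ/mol.

-34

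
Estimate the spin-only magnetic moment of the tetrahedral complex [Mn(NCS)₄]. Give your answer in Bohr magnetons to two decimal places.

3.87 Bohr magnetons

Each NCS⁻ contributes -1; 4 × (-1) = -4. With overall charge +0, Mn is in the +4 oxidation state.
Group 7 minus oxidation state +4 gives a d³ configuration for Mn⁴⁺.
Tetrahedral splitting is small, so the complex is high-spin.
Configuration: e² t₂¹ → 3 unpaired electrons.
μ(spin-only) = √[3(3+2)] = √15 ≈ 3.87 Bohr magnetons.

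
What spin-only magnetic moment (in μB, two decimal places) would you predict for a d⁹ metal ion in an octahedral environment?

1.73 μB

Configuration: t₂g⁶ eg³ → 1 unpaired electron.
μ(spin-only) = √[1(1+2)] = √3 ≈ 1.73 μB.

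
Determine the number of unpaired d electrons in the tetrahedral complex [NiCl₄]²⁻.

Each Cl⁻ contributes -1; 4 × (-1) = -4. With overall charge -2, Ni is in the +2 oxidation state.
Ni is in group 10, so Ni²⁺ is d⁸ (10 − 2 = 8).
Tetrahedral fields are weak (Δₜ ≈ 4/9 Δₒ), so electrons fill high-spin.
Configuration: e⁴ t₂⁴, giving 2 unpaired electrons.

2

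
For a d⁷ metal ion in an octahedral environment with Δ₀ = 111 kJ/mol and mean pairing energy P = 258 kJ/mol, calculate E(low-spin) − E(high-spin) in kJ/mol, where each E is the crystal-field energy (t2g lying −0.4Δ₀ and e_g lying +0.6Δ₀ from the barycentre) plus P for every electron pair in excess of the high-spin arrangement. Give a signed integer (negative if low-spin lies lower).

High-spin d⁷ fills as t2g^5 e_g^2 with CFSE 5(−0.4) + 2(+0.6) = -0.8Δ₀ = -89 kJ/mol.
Low-spin t2g^6 e_g^1 gives -1.8Δ₀ = -200 kJ/mol, but forming 1 extra pair costs 1P = 258 kJ/mol, so E(LS) = -200 + 258 = 58 kJ/mol.
E(LS) − E(HS) = 58 − (-89) = 147 kJ/mol.

147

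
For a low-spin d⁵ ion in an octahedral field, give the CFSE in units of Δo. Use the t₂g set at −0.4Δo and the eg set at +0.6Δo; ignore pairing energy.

-2.0 Δo

Configuration: t₂g⁵ eg⁰.
CFSE = 5(-0.4Δo) + 0(0.6Δo) = -2.0Δo + 0.0Δo = -2.0Δo.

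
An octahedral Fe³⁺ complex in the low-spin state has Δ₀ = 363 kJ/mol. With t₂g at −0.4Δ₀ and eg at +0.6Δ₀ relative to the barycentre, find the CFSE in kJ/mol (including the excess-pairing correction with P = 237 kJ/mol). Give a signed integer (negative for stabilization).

Fe is in group 8, so Fe³⁺ is d⁵ (8 − 3 = 5).
Electron filling gives t₂g⁵ eg⁰.
CFSE(orbital) = 5×(-0.4Δ₀) + 0×(0.6Δ₀) = -2.0Δ₀; with Δ₀ = 363 kJ/mol that is -726 kJ/mol.
Relative to high-spin t₂g³ eg² (0 paired), the low-spin configuration has 2 additional pairs, contributing +2 × 237 = +474 kJ/mol.
Combining: -726 + 474 = -252 kJ/mol.

-252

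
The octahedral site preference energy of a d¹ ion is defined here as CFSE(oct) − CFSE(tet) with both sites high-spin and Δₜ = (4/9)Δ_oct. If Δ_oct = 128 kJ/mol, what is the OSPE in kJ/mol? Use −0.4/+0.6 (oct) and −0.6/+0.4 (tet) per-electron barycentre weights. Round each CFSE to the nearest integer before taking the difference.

Octahedral high-spin t₂g¹ eg⁰: CFSE = -0.4 × 128 = -51 kJ/mol.
Tetrahedral: e¹ t₂⁰, CFSE = 1(−0.6) + 0(+0.4) = -0.6Δₜ = -0.6 × (4/9) × 128 = -34 kJ/mol.
Subtracting, OSPE = -51 − (-34) = -17 kJ/mol.

-17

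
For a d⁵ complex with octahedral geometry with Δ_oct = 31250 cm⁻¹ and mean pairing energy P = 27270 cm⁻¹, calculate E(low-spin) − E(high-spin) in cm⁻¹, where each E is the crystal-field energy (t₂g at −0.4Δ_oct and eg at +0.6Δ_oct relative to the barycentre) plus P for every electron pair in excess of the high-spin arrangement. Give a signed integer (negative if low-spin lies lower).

-7960

In the high-spin limit (t₂g³ eg²) the orbital term is 0.0Δ_oct = 0 cm⁻¹, with no excess pairing.
Low-spin: t₂g⁵ eg⁰, orbital CFSE = -2.0Δ_oct = -62500 cm⁻¹; plus 2 excess pairs × P = +54540 cm⁻¹; total -7960 cm⁻¹.
E(LS) − E(HS) = -7960 − (0) = -7960 cm⁻¹.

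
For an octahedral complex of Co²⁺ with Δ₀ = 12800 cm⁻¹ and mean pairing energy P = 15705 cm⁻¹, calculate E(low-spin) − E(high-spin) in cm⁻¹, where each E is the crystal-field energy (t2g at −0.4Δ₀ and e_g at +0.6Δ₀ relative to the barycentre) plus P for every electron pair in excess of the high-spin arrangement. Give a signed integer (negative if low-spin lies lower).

2905

Co is in group 9, so Co²⁺ is d⁷ (9 − 2 = 7).
High-spin d⁷ fills as t2g^5 e_g^2 with CFSE 5(−0.4) + 2(+0.6) = -0.8Δ₀ = -10240 cm⁻¹.
Low-spin t2g^6 e_g^1 gives -1.8Δ₀ = -23040 cm⁻¹, but forming 1 extra pair costs 1P = 15705 cm⁻¹, so E(LS) = -23040 + 15705 = -7335 cm⁻¹.
The difference is -7335 − (-10240) = 2905 cm⁻¹, so high-spin lies lower.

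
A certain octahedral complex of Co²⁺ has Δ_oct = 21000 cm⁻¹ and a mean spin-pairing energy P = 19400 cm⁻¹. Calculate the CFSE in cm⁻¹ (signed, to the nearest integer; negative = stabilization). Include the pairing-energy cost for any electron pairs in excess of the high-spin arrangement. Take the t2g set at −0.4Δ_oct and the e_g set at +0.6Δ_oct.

Co is in group 9, so Co²⁺ is d⁷ (9 − 2 = 7).
With Δ_oct > P the complex is low-spin.
Configuration: t2g^6 e_g^1.
Orbital CFSE = -1.8Δ_oct = -1.8 × 21000 = -37800 cm⁻¹.
Excess pairs vs high-spin: 3 − 2 = 1; pairing cost = +19400 cm⁻¹.
Net CFSE = -37800 + 19400 = -18400 cm⁻¹.

-18400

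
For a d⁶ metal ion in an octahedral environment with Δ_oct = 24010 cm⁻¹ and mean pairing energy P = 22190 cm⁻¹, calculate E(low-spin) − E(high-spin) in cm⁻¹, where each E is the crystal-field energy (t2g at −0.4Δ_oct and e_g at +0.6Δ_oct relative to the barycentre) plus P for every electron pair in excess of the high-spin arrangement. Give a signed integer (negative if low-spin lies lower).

-3640

High-spin d⁶ fills as t2g^4 e_g^2 with CFSE 4(−0.4) + 2(+0.6) = -0.4Δ_oct = -9604 cm⁻¹.
For low-spin the configuration is t2g^6 e_g^0: orbital energy -2.4 × 24010 = -57624 cm⁻¹, and 2 additional pairs relative to high-spin add 44380 cm⁻¹, giving -13244 cm⁻¹.
The difference is -13244 − (-9604) = -3640 cm⁻¹, so low-spin lies lower.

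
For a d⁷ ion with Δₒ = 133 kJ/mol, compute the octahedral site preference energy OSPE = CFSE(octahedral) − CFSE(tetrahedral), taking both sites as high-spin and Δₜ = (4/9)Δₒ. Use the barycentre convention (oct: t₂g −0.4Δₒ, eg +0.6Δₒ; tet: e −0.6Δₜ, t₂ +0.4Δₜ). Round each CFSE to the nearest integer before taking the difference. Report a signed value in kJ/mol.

-35

In an octahedral site d⁷ (HS) is t2g^5 e_g^2, giving CFSE(oct) = -0.8Δₒ = -106 kJ/mol.
Tetrahedral: e^4 t2^3, CFSE = 4(−0.6) + 3(+0.4) = -1.2Δₜ = -1.2 × (4/9) × 133 = -71 kJ/mol.
Subtracting, OSPE = -106 − (-71) = -35 kJ/mol.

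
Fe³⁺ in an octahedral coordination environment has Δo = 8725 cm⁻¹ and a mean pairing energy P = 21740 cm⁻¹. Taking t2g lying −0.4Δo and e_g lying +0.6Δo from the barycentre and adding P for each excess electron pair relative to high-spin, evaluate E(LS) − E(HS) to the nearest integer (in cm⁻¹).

Fe sits in group 8; removing 3 electrons leaves Fe³⁺ with 8 − 3 = 5 d electrons.
In the high-spin limit (t2g^3 e_g^2) the orbital term is 0.0Δo = 0 cm⁻¹, with no excess pairing.
Low-spin: t2g^5 e_g^0, orbital CFSE = -2.0Δo = -17450 cm⁻¹; plus 2 excess pairs × P = +43480 cm⁻¹; total 26030 cm⁻¹.
E(LS) − E(HS) = 26030 − (0) = 26030 cm⁻¹.

26030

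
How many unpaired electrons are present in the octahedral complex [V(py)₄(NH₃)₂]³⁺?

2

Ligand charges: 4×(+0) from py and 2×(+0) from NH₃ sum to +0; with overall charge +3, V is +3.
V is in group 5, so V³⁺ is d² (5 − 3 = 2).
Configuration: t2g^2 e_g^0, giving 2 unpaired electrons.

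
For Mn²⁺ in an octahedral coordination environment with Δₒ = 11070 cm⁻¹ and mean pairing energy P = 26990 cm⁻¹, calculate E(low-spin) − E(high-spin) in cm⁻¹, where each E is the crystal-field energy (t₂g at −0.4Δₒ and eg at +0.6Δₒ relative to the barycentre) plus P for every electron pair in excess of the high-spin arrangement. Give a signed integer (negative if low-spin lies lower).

31840

Mn²⁺: group 7, so d-count = 7 − 2 = 5.
High-spin: t₂g³ eg², CFSE = 0.0Δₒ = 0 cm⁻¹.
Low-spin: t₂g⁵ eg⁰, orbital CFSE = -2.0Δₒ = -22140 cm⁻¹; plus 2 excess pairs × P = +53980 cm⁻¹; total 31840 cm⁻¹.
E(LS) − E(HS) = 31840 − (0) = 31840 cm⁻¹.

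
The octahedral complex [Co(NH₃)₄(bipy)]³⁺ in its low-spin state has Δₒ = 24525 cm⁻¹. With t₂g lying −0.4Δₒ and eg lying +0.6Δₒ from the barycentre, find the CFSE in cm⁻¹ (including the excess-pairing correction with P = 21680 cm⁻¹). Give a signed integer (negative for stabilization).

-15500

Ligand charges: 4×(+0) from NH₃ and 1×(+0) from bipy sum to +0; with overall charge +3, Co is +3.
Group 9 minus oxidation state +3 gives a d⁶ configuration for Co³⁺.
Electron filling gives t₂g⁶ eg⁰.
CFSE(orbital) = 6×(-0.4Δₒ) + 0×(0.6Δₒ) = -2.4Δₒ; with Δₒ = 24525 cm⁻¹ that is -58860 cm⁻¹.
High-spin d⁶ would be t₂g⁴ eg² with 1 pair; low-spin has 3, so 2 excess pairs cost +2P = +43360 cm⁻¹.
Combining: -58860 + 43360 = -15500 cm⁻¹.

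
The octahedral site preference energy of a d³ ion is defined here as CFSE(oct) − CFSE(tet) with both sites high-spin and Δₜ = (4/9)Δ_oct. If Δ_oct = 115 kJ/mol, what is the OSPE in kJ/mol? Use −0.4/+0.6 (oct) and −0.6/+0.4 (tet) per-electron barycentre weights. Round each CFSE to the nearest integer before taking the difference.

-97

Octahedral high-spin t₂g³ eg⁰: CFSE = -1.2 × 115 = -138 kJ/mol.
Tetrahedral: e² t₂¹, CFSE = 2(−0.6) + 1(+0.4) = -0.8Δₜ = -0.8 × (4/9) × 115 = -41 kJ/mol.
Subtracting, OSPE = -138 − (-41) = -97 kJ/mol.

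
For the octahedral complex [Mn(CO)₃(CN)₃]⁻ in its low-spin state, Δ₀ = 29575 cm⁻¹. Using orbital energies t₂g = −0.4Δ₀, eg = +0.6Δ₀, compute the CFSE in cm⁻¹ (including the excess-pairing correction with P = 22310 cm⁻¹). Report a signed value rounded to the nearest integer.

Ligand charges: 3×(+0) from CO and 3×(-1) from CN⁻ sum to -3; with overall charge -1, Mn is +2.
Mn is in group 7, so Mn²⁺ is d⁵ (7 − 2 = 5).
Electron filling gives t₂g⁵ eg⁰.
Orbital CFSE = 5(-0.4) + 0(0.6) = -2.0Δ₀ = -2.0 × 29575 = -59150 cm⁻¹.
Relative to high-spin t₂g³ eg² (0 paired), the low-spin configuration has 2 additional pairs, contributing +2 × 22310 = +44620 cm⁻¹.
Overall CFSE = -59150 + 44620 = -14530 cm⁻¹.

-14530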